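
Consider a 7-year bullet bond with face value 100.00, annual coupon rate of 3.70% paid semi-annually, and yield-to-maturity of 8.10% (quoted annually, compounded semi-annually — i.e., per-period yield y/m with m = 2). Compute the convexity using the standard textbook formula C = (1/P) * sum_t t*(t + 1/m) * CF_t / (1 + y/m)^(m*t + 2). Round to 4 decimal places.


Coupon per period c = face * coupon_rate / m = 1.850000
Periods per year m = 2; per-period yield y/m = 0.040500
Number of cashflows N = 14
Cashflows (t years, CF_t, discount factor 1/(1+y/m)^(m*t), PV):
  t = 0.5000: CF_t = 1.850000, DF = 0.961076, PV = 1.777991
  t = 1.0000: CF_t = 1.850000, DF = 0.923668, PV = 1.708786
  t = 1.5000: CF_t = 1.850000, DF = 0.887715, PV = 1.642273
  t = 2.0000: CF_t = 1.850000, DF = 0.853162, PV = 1.578350
  t = 2.5000: CF_t = 1.850000, DF = 0.819954, PV = 1.516915
  t = 3.0000: CF_t = 1.850000, DF = 0.788039, PV = 1.457871
  t = 3.5000: CF_t = 1.850000, DF = 0.757365, PV = 1.401126
  t = 4.0000: CF_t = 1.850000, DF = 0.727886, PV = 1.346589
  t = 4.5000: CF_t = 1.850000, DF = 0.699554, PV = 1.294175
  t = 5.0000: CF_t = 1.850000, DF = 0.672325, PV = 1.243801
  t = 5.5000: CF_t = 1.850000, DF = 0.646156, PV = 1.195388
  t = 6.0000: CF_t = 1.850000, DF = 0.621005, PV = 1.148859
  t = 6.5000: CF_t = 1.850000, DF = 0.596833, PV = 1.104141
  t = 7.0000: CF_t = 101.850000, DF = 0.573602, PV = 58.421385
Price P = sum_t PV_t = 76.837651
Convexity numerator sum_t t*(t + 1/m) * CF_t / (1+y/m)^(m*t + 2):
  t = 0.5000: term = 0.821137
  t = 1.0000: term = 2.367525
  t = 1.5000: term = 4.550746
  t = 2.0000: term = 7.289357
  t = 2.5000: term = 10.508444
  t = 3.0000: term = 14.139184
  t = 3.5000: term = 18.118448
  t = 4.0000: term = 22.388417
  t = 4.5000: term = 26.896224
  t = 5.0000: term = 31.593621
  t = 5.5000: term = 36.436661
  t = 6.0000: term = 41.385399
  t = 6.5000: term = 46.403619
  t = 7.0000: term = 2833.002671
Convexity = (1/P) * sum = 3095.901454 / 76.837651 = 40.291464

Answer: Convexity = 40.2915


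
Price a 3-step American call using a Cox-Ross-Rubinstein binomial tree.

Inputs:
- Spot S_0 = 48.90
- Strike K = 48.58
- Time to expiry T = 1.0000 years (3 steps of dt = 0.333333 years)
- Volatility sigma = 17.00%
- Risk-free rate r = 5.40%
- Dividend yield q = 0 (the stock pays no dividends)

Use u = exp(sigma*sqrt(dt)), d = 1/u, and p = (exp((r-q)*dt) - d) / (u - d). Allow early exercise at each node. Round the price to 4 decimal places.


Answer: Price = V(0,0) = 5.0843

Derivation:
dt = T/N = 0.333333
u = exp(sigma*sqrt(dt)) = 1.103128; d = 1/u = 0.906513
p = (exp((r-q)*dt) - d) / (u - d) = 0.567861
Discount per step: exp(-r*dt) = 0.982161
Stock lattice S(k, i) with i counting down-moves:
  k=0: S(0,0) = 48.9000
  k=1: S(1,0) = 53.9429; S(1,1) = 44.3285
  k=2: S(2,0) = 59.5060; S(2,1) = 48.9000; S(2,2) = 40.1844
  k=3: S(3,0) = 65.6427; S(3,1) = 53.9429; S(3,2) = 44.3285; S(3,3) = 36.4277
Terminal payoffs V(N, i) = max(S_T - K, 0):
  V(3,0) = 17.062676; V(3,1) = 5.362947; V(3,2) = 0.000000; V(3,3) = 0.000000
Backward induction: V(k, i) = exp(-r*dt) * [p * V(k+1, i) + (1-p) * V(k+1, i+1)]; then take max(V_cont, immediate exercise) for American.
  V(2,0) = exp(-r*dt) * [p*17.062676 + (1-p)*5.362947] = 11.792578; exercise = 10.925961; V(2,0) = max -> 11.792578
  V(2,1) = exp(-r*dt) * [p*5.362947 + (1-p)*0.000000] = 2.991081; exercise = 0.320000; V(2,1) = max -> 2.991081
  V(2,2) = exp(-r*dt) * [p*0.000000 + (1-p)*0.000000] = 0.000000; exercise = 0.000000; V(2,2) = max -> 0.000000
  V(1,0) = exp(-r*dt) * [p*11.792578 + (1-p)*2.991081] = 7.846590; exercise = 5.362947; V(1,0) = max -> 7.846590
  V(1,1) = exp(-r*dt) * [p*2.991081 + (1-p)*0.000000] = 1.668218; exercise = 0.000000; V(1,1) = max -> 1.668218
  V(0,0) = exp(-r*dt) * [p*7.846590 + (1-p)*1.668218] = 5.084328; exercise = 0.320000; V(0,0) = max -> 5.084328


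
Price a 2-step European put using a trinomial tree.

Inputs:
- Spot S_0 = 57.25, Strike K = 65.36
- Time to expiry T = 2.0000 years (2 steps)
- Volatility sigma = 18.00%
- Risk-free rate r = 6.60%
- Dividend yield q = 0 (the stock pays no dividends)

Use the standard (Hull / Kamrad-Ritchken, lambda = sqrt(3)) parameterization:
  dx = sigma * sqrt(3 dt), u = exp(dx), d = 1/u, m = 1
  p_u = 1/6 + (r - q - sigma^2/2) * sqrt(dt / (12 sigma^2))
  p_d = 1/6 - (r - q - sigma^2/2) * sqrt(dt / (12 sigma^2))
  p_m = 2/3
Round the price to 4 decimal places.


dt = T/N = 1.000000; dx = sigma*sqrt(3*dt) = 0.311769
u = exp(dx) = 1.365839; d = 1/u = 0.732151
p_u = 0.246533, p_m = 0.666667, p_d = 0.086800
Discount per step: exp(-r*dt) = 0.936131
Stock lattice S(k, j) with j the centered position index:
  k=0: S(0,+0) = 57.2500
  k=1: S(1,-1) = 41.9156; S(1,+0) = 57.2500; S(1,+1) = 78.1943
  k=2: S(2,-2) = 30.6885; S(2,-1) = 41.9156; S(2,+0) = 57.2500; S(2,+1) = 78.1943; S(2,+2) = 106.8009
Terminal payoffs V(N, j) = max(K - S_T, 0):
  V(2,-2) = 34.671458; V(2,-1) = 23.444382; V(2,+0) = 8.110000; V(2,+1) = 0.000000; V(2,+2) = 0.000000
Backward induction: V(k, j) = exp(-r*dt) * [p_u * V(k+1, j+1) + p_m * V(k+1, j) + p_d * V(k+1, j-1)]
  V(1,-1) = exp(-r*dt) * [p_u*8.110000 + p_m*23.444382 + p_d*34.671458] = 19.320293
  V(1,+0) = exp(-r*dt) * [p_u*0.000000 + p_m*8.110000 + p_d*23.444382] = 6.966345
  V(1,+1) = exp(-r*dt) * [p_u*0.000000 + p_m*0.000000 + p_d*8.110000] = 0.658987
  V(0,+0) = exp(-r*dt) * [p_u*0.658987 + p_m*6.966345 + p_d*19.320293] = 6.069584

Answer: Price = V(0,0) = 6.0696


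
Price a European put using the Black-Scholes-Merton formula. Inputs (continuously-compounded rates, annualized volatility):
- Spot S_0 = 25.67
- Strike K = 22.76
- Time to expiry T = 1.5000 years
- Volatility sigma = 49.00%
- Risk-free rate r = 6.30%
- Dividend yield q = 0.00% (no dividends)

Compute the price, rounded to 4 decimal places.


d1 = (ln(S/K) + (r - q + 0.5*sigma^2) * T) / (sigma * sqrt(T)) = 0.65801857
d2 = d1 - sigma * sqrt(T) = 0.05789358
exp(-rT) = 0.90982773; exp(-qT) = 1.00000000
P = K * exp(-rT) * N(-d2) - S_0 * exp(-qT) * N(-d1)
N(-d1) = 0.25526310; N(-d2) = 0.47691670
P = 22.7600 * 0.90982773 * 0.47691670 - 25.6700 * 1.00000000 * 0.25526310 = 3.3232

Answer: Price = 3.3232


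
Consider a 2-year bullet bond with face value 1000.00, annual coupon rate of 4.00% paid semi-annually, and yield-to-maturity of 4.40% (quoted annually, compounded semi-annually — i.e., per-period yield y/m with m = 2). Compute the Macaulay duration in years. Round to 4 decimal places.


Coupon per period c = face * coupon_rate / m = 20.000000
Periods per year m = 2; per-period yield y/m = 0.022000
Number of cashflows N = 4
Cashflows (t years, CF_t, discount factor 1/(1+y/m)^(m*t), PV):
  t = 0.5000: CF_t = 20.000000, DF = 0.978474, PV = 19.569472
  t = 1.0000: CF_t = 20.000000, DF = 0.957411, PV = 19.148211
  t = 1.5000: CF_t = 20.000000, DF = 0.936801, PV = 18.736019
  t = 2.0000: CF_t = 1020.000000, DF = 0.916635, PV = 934.967659
Price P = sum_t PV_t = 992.421360
Macaulay numerator sum_t t * PV_t:
  t * PV_t at t = 0.5000: 9.784736
  t * PV_t at t = 1.0000: 19.148211
  t * PV_t at t = 1.5000: 28.104028
  t * PV_t at t = 2.0000: 1869.935318
Macaulay duration D = (sum_t t * PV_t) / P = 1926.972292 / 992.421360 = 1.941688

Answer: Macaulay duration = 1.9417 years


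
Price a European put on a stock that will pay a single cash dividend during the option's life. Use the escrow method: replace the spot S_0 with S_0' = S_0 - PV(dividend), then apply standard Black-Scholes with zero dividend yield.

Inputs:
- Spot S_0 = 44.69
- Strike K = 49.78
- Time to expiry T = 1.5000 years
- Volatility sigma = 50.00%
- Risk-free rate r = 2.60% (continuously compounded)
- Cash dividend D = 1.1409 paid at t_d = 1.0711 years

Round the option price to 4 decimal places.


Answer: Price = 13.2723

Derivation:
PV(D) = D * exp(-r * t_d) = 1.1409 * 0.97253560 = 1.10956586
S_0' = S_0 - PV(D) = 44.6900 - 1.10956586 = 43.58043414
d1 = (ln(S_0'/K) + (r + sigma^2/2)*T) / (sigma*sqrt(T)) = 0.15267669
d2 = d1 - sigma*sqrt(T) = -0.45969575
exp(-rT) = 0.96175071
N(-d1) = 0.43932662; N(-d2) = 0.67713269
P = K * exp(-rT) * N(-d2) - S_0' * N(-d1) = 49.7800 * 0.96175071 * 0.67713269 - 43.58043414 * 0.43932662 = 13.2723


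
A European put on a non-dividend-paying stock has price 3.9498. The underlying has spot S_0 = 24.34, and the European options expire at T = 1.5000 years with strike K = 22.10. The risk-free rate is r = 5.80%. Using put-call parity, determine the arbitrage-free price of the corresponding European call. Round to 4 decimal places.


Answer: Call price = 8.0312

Derivation:
Put-call parity: C - P = S_0 * exp(-qT) - K * exp(-rT).
S_0 * exp(-qT) = 24.3400 * 1.00000000 = 24.34000000
K * exp(-rT) = 22.1000 * 0.91667710 = 20.25856381
C = P + S*exp(-qT) - K*exp(-rT)
C = 3.9498 + 24.34000000 - 20.25856381 = 8.0312


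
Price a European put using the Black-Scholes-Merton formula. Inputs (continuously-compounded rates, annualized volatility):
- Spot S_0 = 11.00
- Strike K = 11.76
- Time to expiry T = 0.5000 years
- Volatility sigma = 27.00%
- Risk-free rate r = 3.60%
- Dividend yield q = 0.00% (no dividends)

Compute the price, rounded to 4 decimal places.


d1 = (ln(S/K) + (r - q + 0.5*sigma^2) * T) / (sigma * sqrt(T)) = -0.16019200
d2 = d1 - sigma * sqrt(T) = -0.35111083
exp(-rT) = 0.98216103; exp(-qT) = 1.00000000
P = K * exp(-rT) * N(-d2) - S_0 * exp(-qT) * N(-d1)
N(-d1) = 0.56363509; N(-d2) = 0.63724740
P = 11.7600 * 0.98216103 * 0.63724740 - 11.0000 * 1.00000000 * 0.56363509 = 1.1604

Answer: Price = 1.1604


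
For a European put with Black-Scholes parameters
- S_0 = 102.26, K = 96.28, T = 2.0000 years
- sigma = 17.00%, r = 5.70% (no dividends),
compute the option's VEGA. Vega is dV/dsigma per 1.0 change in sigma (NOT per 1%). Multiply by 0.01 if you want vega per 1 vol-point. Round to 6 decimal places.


d1 = 0.8450257824; d2 = 0.6046094768
phi(d1) = 0.2791592645; exp(-qT) = 1.0000000000; exp(-rT) = 0.8922579559
Vega = S * exp(-qT) * phi(d1) * sqrt(T) = 102.2600 * 1.0000000000 * 0.2791592645 * 1.4142135624 = 40.371309

Answer: Vega = 40.371309


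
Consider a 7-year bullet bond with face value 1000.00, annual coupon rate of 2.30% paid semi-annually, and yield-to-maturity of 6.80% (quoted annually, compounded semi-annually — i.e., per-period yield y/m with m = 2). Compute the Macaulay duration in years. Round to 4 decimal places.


Answer: Macaulay duration = 6.4086 years

Derivation:
Coupon per period c = face * coupon_rate / m = 11.500000
Periods per year m = 2; per-period yield y/m = 0.034000
Number of cashflows N = 14
Cashflows (t years, CF_t, discount factor 1/(1+y/m)^(m*t), PV):
  t = 0.5000: CF_t = 11.500000, DF = 0.967118, PV = 11.121857
  t = 1.0000: CF_t = 11.500000, DF = 0.935317, PV = 10.756148
  t = 1.5000: CF_t = 11.500000, DF = 0.904562, PV = 10.402464
  t = 2.0000: CF_t = 11.500000, DF = 0.874818, PV = 10.060410
  t = 2.5000: CF_t = 11.500000, DF = 0.846052, PV = 9.729604
  t = 3.0000: CF_t = 11.500000, DF = 0.818233, PV = 9.409675
  t = 3.5000: CF_t = 11.500000, DF = 0.791327, PV = 9.100266
  t = 4.0000: CF_t = 11.500000, DF = 0.765307, PV = 8.801031
  t = 4.5000: CF_t = 11.500000, DF = 0.740142, PV = 8.511635
  t = 5.0000: CF_t = 11.500000, DF = 0.715805, PV = 8.231755
  t = 5.5000: CF_t = 11.500000, DF = 0.692268, PV = 7.961079
  t = 6.0000: CF_t = 11.500000, DF = 0.669505, PV = 7.699302
  t = 6.5000: CF_t = 11.500000, DF = 0.647490, PV = 7.446134
  t = 7.0000: CF_t = 1011.500000, DF = 0.626199, PV = 633.400416
Price P = sum_t PV_t = 752.631775
Macaulay numerator sum_t t * PV_t:
  t * PV_t at t = 0.5000: 5.560928
  t * PV_t at t = 1.0000: 10.756148
  t * PV_t at t = 1.5000: 15.603696
  t * PV_t at t = 2.0000: 20.120820
  t * PV_t at t = 2.5000: 24.324009
  t * PV_t at t = 3.0000: 28.229024
  t * PV_t at t = 3.5000: 31.850930
  t * PV_t at t = 4.0000: 35.204122
  t * PV_t at t = 4.5000: 38.302357
  t * PV_t at t = 5.0000: 41.158777
  t * PV_t at t = 5.5000: 43.785933
  t * PV_t at t = 6.0000: 46.195814
  t * PV_t at t = 6.5000: 48.399870
  t * PV_t at t = 7.0000: 4433.802914
Macaulay duration D = (sum_t t * PV_t) / P = 4823.295342 / 752.631775 = 6.408573


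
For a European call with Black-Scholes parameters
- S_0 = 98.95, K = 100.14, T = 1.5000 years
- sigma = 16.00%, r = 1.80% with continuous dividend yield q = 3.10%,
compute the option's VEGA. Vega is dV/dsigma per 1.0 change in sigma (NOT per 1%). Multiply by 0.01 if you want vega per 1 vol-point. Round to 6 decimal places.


d1 = -0.0625361613; d2 = -0.2584953407
phi(d1) = 0.3981629565; exp(-qT) = 0.9545645606; exp(-rT) = 0.9733612415
Vega = S * exp(-qT) * phi(d1) * sqrt(T) = 98.9500 * 0.9545645606 * 0.3981629565 * 1.2247448714 = 46.060387

Answer: Vega = 46.060387


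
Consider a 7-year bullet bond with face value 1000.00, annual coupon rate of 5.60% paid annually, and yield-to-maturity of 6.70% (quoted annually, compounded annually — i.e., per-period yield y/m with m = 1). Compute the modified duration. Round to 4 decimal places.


Answer: Modified duration = 5.5697

Derivation:
Coupon per period c = face * coupon_rate / m = 56.000000
Periods per year m = 1; per-period yield y/m = 0.067000
Number of cashflows N = 7
Cashflows (t years, CF_t, discount factor 1/(1+y/m)^(m*t), PV):
  t = 1.0000: CF_t = 56.000000, DF = 0.937207, PV = 52.483599
  t = 2.0000: CF_t = 56.000000, DF = 0.878357, PV = 49.188003
  t = 3.0000: CF_t = 56.000000, DF = 0.823203, PV = 46.099346
  t = 4.0000: CF_t = 56.000000, DF = 0.771511, PV = 43.204636
  t = 5.0000: CF_t = 56.000000, DF = 0.723066, PV = 40.491692
  t = 6.0000: CF_t = 56.000000, DF = 0.677663, PV = 37.949103
  t = 7.0000: CF_t = 1056.000000, DF = 0.635110, PV = 670.676335
Price P = sum_t PV_t = 940.092714
First compute Macaulay numerator sum_t t * PV_t:
  t * PV_t at t = 1.0000: 52.483599
  t * PV_t at t = 2.0000: 98.376005
  t * PV_t at t = 3.0000: 138.298039
  t * PV_t at t = 4.0000: 172.818544
  t * PV_t at t = 5.0000: 202.458462
  t * PV_t at t = 6.0000: 227.694616
  t * PV_t at t = 7.0000: 4694.734343
Macaulay duration D = 5586.863608 / 940.092714 = 5.942886
Modified duration = D / (1 + y/m) = 5.942886 / (1 + 0.067000) = 5.569715


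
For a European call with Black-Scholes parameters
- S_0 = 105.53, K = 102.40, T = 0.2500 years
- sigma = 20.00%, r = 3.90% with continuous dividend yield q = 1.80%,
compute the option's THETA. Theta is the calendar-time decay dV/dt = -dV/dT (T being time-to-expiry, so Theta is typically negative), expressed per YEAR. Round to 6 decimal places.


d1 = 0.4035856008; d2 = 0.3035856008
phi(d1) = 0.3677399671; exp(-qT) = 0.9955101098; exp(-rT) = 0.9902973771
Theta = -S*exp(-qT)*phi(d1)*sigma/(2*sqrt(T)) - r*K*exp(-rT)*N(d2) + q*S*exp(-qT)*N(d1)
N(d1) = 0.6567412620; N(d2) = 0.6192781885; sqrt(T) = 0.5000000000
Term 1 = -105.5300 * 0.9955101098 * 0.3677399671 * 0.2000 / (2 * 0.5000000000) = -7.7266713742
Term 2 = -0.0390 * 102.4000 * 0.9902973771 * 0.6192781885 = -2.4491533378
Term 3 = 0.0180 * 105.5300 * 0.9955101098 * 0.6567412620 = 1.2419051305
Theta = -7.7266713742 + (-2.4491533378) + (1.2419051305) = -8.933920

Answer: Theta = -8.933920


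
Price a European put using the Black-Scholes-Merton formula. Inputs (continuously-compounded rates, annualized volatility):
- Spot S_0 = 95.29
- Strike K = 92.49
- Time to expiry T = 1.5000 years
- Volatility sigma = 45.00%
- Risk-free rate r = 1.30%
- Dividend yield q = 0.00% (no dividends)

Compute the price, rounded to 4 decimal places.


d1 = (ln(S/K) + (r - q + 0.5*sigma^2) * T) / (sigma * sqrt(T)) = 0.36506350
d2 = d1 - sigma * sqrt(T) = -0.18607169
exp(-rT) = 0.98068890; exp(-qT) = 1.00000000
P = K * exp(-rT) * N(-d2) - S_0 * exp(-qT) * N(-d1)
N(-d1) = 0.35753200; N(-d2) = 0.57380573
P = 92.4900 * 0.98068890 * 0.57380573 - 95.2900 * 1.00000000 * 0.35753200 = 17.9772

Answer: Price = 17.9772


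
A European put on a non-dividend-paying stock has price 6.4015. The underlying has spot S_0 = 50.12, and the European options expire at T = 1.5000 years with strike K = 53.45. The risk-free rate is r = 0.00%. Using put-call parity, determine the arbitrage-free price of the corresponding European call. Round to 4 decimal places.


Put-call parity: C - P = S_0 * exp(-qT) - K * exp(-rT).
S_0 * exp(-qT) = 50.1200 * 1.00000000 = 50.12000000
K * exp(-rT) = 53.4500 * 1.00000000 = 53.45000000
C = P + S*exp(-qT) - K*exp(-rT)
C = 6.4015 + 50.12000000 - 53.45000000 = 3.0715

Answer: Call price = 3.0715


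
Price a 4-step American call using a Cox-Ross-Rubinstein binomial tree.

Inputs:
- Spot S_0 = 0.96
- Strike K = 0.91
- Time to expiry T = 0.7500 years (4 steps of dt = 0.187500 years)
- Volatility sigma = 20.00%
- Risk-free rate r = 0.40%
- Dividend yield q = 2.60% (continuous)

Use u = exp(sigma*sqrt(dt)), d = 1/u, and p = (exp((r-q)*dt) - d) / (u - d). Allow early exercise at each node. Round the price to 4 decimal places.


Answer: Price = V(0,0) = 0.0878

Derivation:
dt = T/N = 0.187500
u = exp(sigma*sqrt(dt)) = 1.090463; d = 1/u = 0.917042
p = (exp((r-q)*dt) - d) / (u - d) = 0.454626
Discount per step: exp(-r*dt) = 0.999250
Stock lattice S(k, i) with i counting down-moves:
  k=0: S(0,0) = 0.9600
  k=1: S(1,0) = 1.0468; S(1,1) = 0.8804
  k=2: S(2,0) = 1.1415; S(2,1) = 0.9600; S(2,2) = 0.8073
  k=3: S(3,0) = 1.2448; S(3,1) = 1.0468; S(3,2) = 0.8804; S(3,3) = 0.7404
  k=4: S(4,0) = 1.3574; S(4,1) = 1.1415; S(4,2) = 0.9600; S(4,3) = 0.8073; S(4,4) = 0.6789
Terminal payoffs V(N, i) = max(S_T - K, 0):
  V(4,0) = 0.447423; V(4,1) = 0.231546; V(4,2) = 0.050000; V(4,3) = 0.000000; V(4,4) = 0.000000
Backward induction: V(k, i) = exp(-r*dt) * [p * V(k+1, i) + (1-p) * V(k+1, i+1)]; then take max(V_cont, immediate exercise) for American.
  V(3,0) = exp(-r*dt) * [p*0.447423 + (1-p)*0.231546] = 0.329442; exercise = 0.334813; V(3,0) = max -> 0.334813
  V(3,1) = exp(-r*dt) * [p*0.231546 + (1-p)*0.050000] = 0.132436; exercise = 0.136845; V(3,1) = max -> 0.136845
  V(3,2) = exp(-r*dt) * [p*0.050000 + (1-p)*0.000000] = 0.022714; exercise = 0.000000; V(3,2) = max -> 0.022714
  V(3,3) = exp(-r*dt) * [p*0.000000 + (1-p)*0.000000] = 0.000000; exercise = 0.000000; V(3,3) = max -> 0.000000
  V(2,0) = exp(-r*dt) * [p*0.334813 + (1-p)*0.136845] = 0.226676; exercise = 0.231546; V(2,0) = max -> 0.231546
  V(2,1) = exp(-r*dt) * [p*0.136845 + (1-p)*0.022714] = 0.074545; exercise = 0.050000; V(2,1) = max -> 0.074545
  V(2,2) = exp(-r*dt) * [p*0.022714 + (1-p)*0.000000] = 0.010319; exercise = 0.000000; V(2,2) = max -> 0.010319
  V(1,0) = exp(-r*dt) * [p*0.231546 + (1-p)*0.074545] = 0.145812; exercise = 0.136845; V(1,0) = max -> 0.145812
  V(1,1) = exp(-r*dt) * [p*0.074545 + (1-p)*0.010319] = 0.039488; exercise = 0.000000; V(1,1) = max -> 0.039488
  V(0,0) = exp(-r*dt) * [p*0.145812 + (1-p)*0.039488] = 0.087760; exercise = 0.050000; V(0,0) = max -> 0.087760


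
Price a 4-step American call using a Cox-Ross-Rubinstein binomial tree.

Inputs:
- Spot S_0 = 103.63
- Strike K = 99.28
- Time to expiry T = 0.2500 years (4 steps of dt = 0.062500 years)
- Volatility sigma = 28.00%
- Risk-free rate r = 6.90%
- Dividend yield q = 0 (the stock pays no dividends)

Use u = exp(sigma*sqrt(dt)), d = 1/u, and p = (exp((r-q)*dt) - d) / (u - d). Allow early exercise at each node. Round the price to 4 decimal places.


Answer: Price = V(0,0) = 9.3406

Derivation:
dt = T/N = 0.062500
u = exp(sigma*sqrt(dt)) = 1.072508; d = 1/u = 0.932394
p = (exp((r-q)*dt) - d) / (u - d) = 0.513352
Discount per step: exp(-r*dt) = 0.995697
Stock lattice S(k, i) with i counting down-moves:
  k=0: S(0,0) = 103.6300
  k=1: S(1,0) = 111.1440; S(1,1) = 96.6240
  k=2: S(2,0) = 119.2029; S(2,1) = 103.6300; S(2,2) = 90.0916
  k=3: S(3,0) = 127.8461; S(3,1) = 111.1440; S(3,2) = 96.6240; S(3,3) = 84.0008
  k=4: S(4,0) = 137.1159; S(4,1) = 119.2029; S(4,2) = 103.6300; S(4,3) = 90.0916; S(4,4) = 78.3219
Terminal payoffs V(N, i) = max(S_T - K, 0):
  V(4,0) = 37.835942; V(4,1) = 19.922874; V(4,2) = 4.350000; V(4,3) = 0.000000; V(4,4) = 0.000000
Backward induction: V(k, i) = exp(-r*dt) * [p * V(k+1, i) + (1-p) * V(k+1, i+1)]; then take max(V_cont, immediate exercise) for American.
  V(3,0) = exp(-r*dt) * [p*37.835942 + (1-p)*19.922874] = 28.993280; exercise = 28.566057; V(3,0) = max -> 28.993280
  V(3,1) = exp(-r*dt) * [p*19.922874 + (1-p)*4.350000] = 12.291246; exercise = 11.864023; V(3,1) = max -> 12.291246
  V(3,2) = exp(-r*dt) * [p*4.350000 + (1-p)*0.000000] = 2.223472; exercise = 0.000000; V(3,2) = max -> 2.223472
  V(3,3) = exp(-r*dt) * [p*0.000000 + (1-p)*0.000000] = 0.000000; exercise = 0.000000; V(3,3) = max -> 0.000000
  V(2,0) = exp(-r*dt) * [p*28.993280 + (1-p)*12.291246] = 20.775482; exercise = 19.922874; V(2,0) = max -> 20.775482
  V(2,1) = exp(-r*dt) * [p*12.291246 + (1-p)*2.223472] = 7.359976; exercise = 4.350000; V(2,1) = max -> 7.359976
  V(2,2) = exp(-r*dt) * [p*2.223472 + (1-p)*0.000000] = 1.136512; exercise = 0.000000; V(2,2) = max -> 1.136512
  V(1,0) = exp(-r*dt) * [p*20.775482 + (1-p)*7.359976] = 14.185546; exercise = 11.864023; V(1,0) = max -> 14.185546
  V(1,1) = exp(-r*dt) * [p*7.359976 + (1-p)*1.136512] = 4.312701; exercise = 0.000000; V(1,1) = max -> 4.312701
  V(0,0) = exp(-r*dt) * [p*14.185546 + (1-p)*4.312701] = 9.340578; exercise = 4.350000; V(0,0) = max -> 9.340578


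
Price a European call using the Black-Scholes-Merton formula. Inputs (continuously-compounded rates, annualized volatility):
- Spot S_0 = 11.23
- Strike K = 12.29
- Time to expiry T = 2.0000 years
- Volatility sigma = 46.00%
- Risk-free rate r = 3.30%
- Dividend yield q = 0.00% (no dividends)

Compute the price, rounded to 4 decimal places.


Answer: Price = 2.7634

Derivation:
d1 = (ln(S/K) + (r - q + 0.5*sigma^2) * T) / (sigma * sqrt(T)) = 0.28807353
d2 = d1 - sigma * sqrt(T) = -0.36246471
exp(-rT) = 0.93613086; exp(-qT) = 1.00000000
C = S_0 * exp(-qT) * N(d1) - K * exp(-rT) * N(d2)
N(d1) = 0.61335477; N(d2) = 0.35850239
C = 11.2300 * 1.00000000 * 0.61335477 - 12.2900 * 0.93613086 * 0.35850239 = 2.7634


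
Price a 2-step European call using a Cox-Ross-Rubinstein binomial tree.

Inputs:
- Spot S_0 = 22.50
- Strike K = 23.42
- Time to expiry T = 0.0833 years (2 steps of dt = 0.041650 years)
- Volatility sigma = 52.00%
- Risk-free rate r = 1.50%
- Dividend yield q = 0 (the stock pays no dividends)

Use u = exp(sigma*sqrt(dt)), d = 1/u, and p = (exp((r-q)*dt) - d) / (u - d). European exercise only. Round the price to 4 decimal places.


dt = T/N = 0.041650
u = exp(sigma*sqrt(dt)) = 1.111959; d = 1/u = 0.899314
p = (exp((r-q)*dt) - d) / (u - d) = 0.476433
Discount per step: exp(-r*dt) = 0.999375
Stock lattice S(k, i) with i counting down-moves:
  k=0: S(0,0) = 22.5000
  k=1: S(1,0) = 25.0191; S(1,1) = 20.2346
  k=2: S(2,0) = 27.8202; S(2,1) = 22.5000; S(2,2) = 18.1972
Terminal payoffs V(N, i) = max(S_T - K, 0):
  V(2,0) = 4.400188; V(2,1) = 0.000000; V(2,2) = 0.000000
Backward induction: V(k, i) = exp(-r*dt) * [p * V(k+1, i) + (1-p) * V(k+1, i+1)].
  V(1,0) = exp(-r*dt) * [p*4.400188 + (1-p)*0.000000] = 2.095085
  V(1,1) = exp(-r*dt) * [p*0.000000 + (1-p)*0.000000] = 0.000000
  V(0,0) = exp(-r*dt) * [p*2.095085 + (1-p)*0.000000] = 0.997544

Answer: Price = V(0,0) = 0.9975


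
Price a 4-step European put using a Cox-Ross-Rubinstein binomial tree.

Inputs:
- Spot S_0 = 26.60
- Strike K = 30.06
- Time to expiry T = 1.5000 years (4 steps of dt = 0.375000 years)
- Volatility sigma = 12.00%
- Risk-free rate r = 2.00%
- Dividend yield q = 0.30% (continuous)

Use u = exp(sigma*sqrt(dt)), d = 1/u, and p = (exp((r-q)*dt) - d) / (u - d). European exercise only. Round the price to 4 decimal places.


dt = T/N = 0.375000
u = exp(sigma*sqrt(dt)) = 1.076252; d = 1/u = 0.929150
p = (exp((r-q)*dt) - d) / (u - d) = 0.525113
Discount per step: exp(-r*dt) = 0.992528
Stock lattice S(k, i) with i counting down-moves:
  k=0: S(0,0) = 26.6000
  k=1: S(1,0) = 28.6283; S(1,1) = 24.7154
  k=2: S(2,0) = 30.8113; S(2,1) = 26.6000; S(2,2) = 22.9643
  k=3: S(3,0) = 33.1607; S(3,1) = 28.6283; S(3,2) = 24.7154; S(3,3) = 21.3373
  k=4: S(4,0) = 35.6893; S(4,1) = 30.8113; S(4,2) = 26.6000; S(4,3) = 22.9643; S(4,4) = 19.8256
Terminal payoffs V(N, i) = max(K - S_T, 0):
  V(4,0) = 0.000000; V(4,1) = 0.000000; V(4,2) = 3.460000; V(4,3) = 7.095677; V(4,4) = 10.234431
Backward induction: V(k, i) = exp(-r*dt) * [p * V(k+1, i) + (1-p) * V(k+1, i+1)].
  V(3,0) = exp(-r*dt) * [p*0.000000 + (1-p)*0.000000] = 0.000000
  V(3,1) = exp(-r*dt) * [p*0.000000 + (1-p)*3.460000] = 1.630832
  V(3,2) = exp(-r*dt) * [p*3.460000 + (1-p)*7.095677] = 5.147783
  V(3,3) = exp(-r*dt) * [p*7.095677 + (1-p)*10.234431] = 8.522075
  V(2,0) = exp(-r*dt) * [p*0.000000 + (1-p)*1.630832] = 0.768674
  V(2,1) = exp(-r*dt) * [p*1.630832 + (1-p)*5.147783] = 3.276322
  V(2,2) = exp(-r*dt) * [p*5.147783 + (1-p)*8.522075] = 6.699754
  V(1,0) = exp(-r*dt) * [p*0.768674 + (1-p)*3.276322] = 1.944882
  V(1,1) = exp(-r*dt) * [p*3.276322 + (1-p)*6.699754] = 4.865438
  V(0,0) = exp(-r*dt) * [p*1.944882 + (1-p)*4.865438] = 3.306921

Answer: Price = V(0,0) = 3.3069


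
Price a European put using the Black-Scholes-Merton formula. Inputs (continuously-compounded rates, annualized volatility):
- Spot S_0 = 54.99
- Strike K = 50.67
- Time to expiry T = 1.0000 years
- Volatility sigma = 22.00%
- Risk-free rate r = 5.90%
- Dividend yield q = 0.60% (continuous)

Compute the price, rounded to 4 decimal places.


Answer: Price = 1.8509

Derivation:
d1 = (ln(S/K) + (r - q + 0.5*sigma^2) * T) / (sigma * sqrt(T)) = 0.72280605
d2 = d1 - sigma * sqrt(T) = 0.50280605
exp(-rT) = 0.94270677; exp(-qT) = 0.99401796
P = K * exp(-rT) * N(-d2) - S_0 * exp(-qT) * N(-d1)
N(-d1) = 0.23489952; N(-d2) = 0.30755032
P = 50.6700 * 0.94270677 * 0.30755032 - 54.9900 * 0.99401796 * 0.23489952 = 1.8509


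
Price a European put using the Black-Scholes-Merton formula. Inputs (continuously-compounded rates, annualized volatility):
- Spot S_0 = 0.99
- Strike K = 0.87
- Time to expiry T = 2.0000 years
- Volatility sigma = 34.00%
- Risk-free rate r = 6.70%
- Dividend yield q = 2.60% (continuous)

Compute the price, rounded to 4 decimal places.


d1 = (ln(S/K) + (r - q + 0.5*sigma^2) * T) / (sigma * sqrt(T)) = 0.67967880
d2 = d1 - sigma * sqrt(T) = 0.19884619
exp(-rT) = 0.87459006; exp(-qT) = 0.94932887
P = K * exp(-rT) * N(-d2) - S_0 * exp(-qT) * N(-d1)
N(-d1) = 0.24835393; N(-d2) = 0.42119153
P = 0.8700 * 0.87459006 * 0.42119153 - 0.9900 * 0.94932887 * 0.24835393 = 0.0871

Answer: Price = 0.0871


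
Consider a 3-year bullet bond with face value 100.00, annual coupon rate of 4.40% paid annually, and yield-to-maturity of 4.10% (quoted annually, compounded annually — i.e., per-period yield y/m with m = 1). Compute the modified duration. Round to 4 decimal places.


Answer: Modified duration = 2.7626

Derivation:
Coupon per period c = face * coupon_rate / m = 4.400000
Periods per year m = 1; per-period yield y/m = 0.041000
Number of cashflows N = 3
Cashflows (t years, CF_t, discount factor 1/(1+y/m)^(m*t), PV):
  t = 1.0000: CF_t = 4.400000, DF = 0.960615, PV = 4.226705
  t = 2.0000: CF_t = 4.400000, DF = 0.922781, PV = 4.060235
  t = 3.0000: CF_t = 104.400000, DF = 0.886437, PV = 92.544009
Price P = sum_t PV_t = 100.830950
First compute Macaulay numerator sum_t t * PV_t:
  t * PV_t at t = 1.0000: 4.226705
  t * PV_t at t = 2.0000: 8.120471
  t * PV_t at t = 3.0000: 277.632028
Macaulay duration D = 289.979204 / 100.830950 = 2.875895
Modified duration = D / (1 + y/m) = 2.875895 / (1 + 0.041000) = 2.762627


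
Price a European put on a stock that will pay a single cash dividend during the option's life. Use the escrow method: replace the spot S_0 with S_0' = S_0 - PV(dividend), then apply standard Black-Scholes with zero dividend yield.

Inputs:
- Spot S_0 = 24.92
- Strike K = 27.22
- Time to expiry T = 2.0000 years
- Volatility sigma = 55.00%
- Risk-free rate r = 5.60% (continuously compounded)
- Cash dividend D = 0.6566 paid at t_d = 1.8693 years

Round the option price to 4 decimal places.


Answer: Price = 7.3679

Derivation:
PV(D) = D * exp(-r * t_d) = 0.6566 * 0.90061195 = 0.59134181
S_0' = S_0 - PV(D) = 24.9200 - 0.59134181 = 24.32865819
d1 = (ln(S_0'/K) + (r + sigma^2/2)*T) / (sigma*sqrt(T)) = 0.38852690
d2 = d1 - sigma*sqrt(T) = -0.38929056
exp(-rT) = 0.89404426
N(-d1) = 0.34881307; N(-d2) = 0.65146939
P = K * exp(-rT) * N(-d2) - S_0' * N(-d1) = 27.2200 * 0.89404426 * 0.65146939 - 24.32865819 * 0.34881307 = 7.3679


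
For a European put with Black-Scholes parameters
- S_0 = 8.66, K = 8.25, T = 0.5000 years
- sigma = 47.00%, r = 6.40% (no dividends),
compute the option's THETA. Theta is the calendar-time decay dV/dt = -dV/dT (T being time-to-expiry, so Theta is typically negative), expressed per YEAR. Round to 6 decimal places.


d1 = 0.4083963585; d2 = 0.0760561714
phi(d1) = 0.3670224262; exp(-qT) = 1.0000000000; exp(-rT) = 0.9685065821
Theta = -S*exp(-qT)*phi(d1)*sigma/(2*sqrt(T)) + r*K*exp(-rT)*N(-d2) - q*S*exp(-qT)*N(-d1)
N(-d1) = 0.3414913532; N(-d2) = 0.4696872046; sqrt(T) = 0.7071067812
Term 1 = -8.6600 * 1.0000000000 * 0.3670224262 * 0.4700 / (2 * 0.7071067812) = -1.0563147737
Term 2 = 0.0640 * 8.2500 * 0.9685065821 * 0.4696872046 = 0.2401846388
Term 3 = 0 (no dividend yield, q = 0)
Theta = -1.0563147737 + (0.2401846388) + (0.0000000000) = -0.816130

Answer: Theta = -0.816130


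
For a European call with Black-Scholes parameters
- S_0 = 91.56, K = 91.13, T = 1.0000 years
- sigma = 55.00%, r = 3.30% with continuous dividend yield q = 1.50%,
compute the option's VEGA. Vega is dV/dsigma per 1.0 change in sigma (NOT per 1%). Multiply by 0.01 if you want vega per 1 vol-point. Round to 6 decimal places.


d1 = 0.3162862483; d2 = -0.2337137517
phi(d1) = 0.3794786171; exp(-qT) = 0.9851119396; exp(-rT) = 0.9675385596
Vega = S * exp(-qT) * phi(d1) * sqrt(T) = 91.5600 * 0.9851119396 * 0.3794786171 * 1.0000000000 = 34.227776

Answer: Vega = 34.227776


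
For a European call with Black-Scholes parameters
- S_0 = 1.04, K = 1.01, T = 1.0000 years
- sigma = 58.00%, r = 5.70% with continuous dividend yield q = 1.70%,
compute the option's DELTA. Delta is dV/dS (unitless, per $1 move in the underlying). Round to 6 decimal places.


Answer: Delta = 0.647782

Derivation:
d1 = 0.4094316936; d2 = -0.1705683064
phi(d1) = 0.3668670753; exp(-qT) = 0.9831436846; exp(-rT) = 0.9445940694
N(d1) = 0.6588885576
Delta = exp(-qT) * N(d1) = 0.9831436846 * 0.6588885576 = 0.647782


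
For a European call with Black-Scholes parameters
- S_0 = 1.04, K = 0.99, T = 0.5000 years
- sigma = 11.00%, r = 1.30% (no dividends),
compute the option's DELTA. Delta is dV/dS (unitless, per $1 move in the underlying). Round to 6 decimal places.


Answer: Delta = 0.775149

Derivation:
d1 = 0.7559106356; d2 = 0.6781288897
phi(d1) = 0.2998002145; exp(-qT) = 1.0000000000; exp(-rT) = 0.9935210793
N(d1) = 0.7751486116
Delta = exp(-qT) * N(d1) = 1.0000000000 * 0.7751486116 = 0.775149


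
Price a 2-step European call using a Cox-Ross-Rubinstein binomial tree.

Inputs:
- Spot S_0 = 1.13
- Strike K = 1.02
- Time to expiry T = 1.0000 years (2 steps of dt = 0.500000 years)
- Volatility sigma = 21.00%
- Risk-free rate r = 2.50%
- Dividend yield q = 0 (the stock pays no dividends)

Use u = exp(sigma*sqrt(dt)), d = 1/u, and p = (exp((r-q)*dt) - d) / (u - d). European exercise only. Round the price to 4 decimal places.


Answer: Price = V(0,0) = 0.1783

Derivation:
dt = T/N = 0.500000
u = exp(sigma*sqrt(dt)) = 1.160084; d = 1/u = 0.862007
p = (exp((r-q)*dt) - d) / (u - d) = 0.505144
Discount per step: exp(-r*dt) = 0.987578
Stock lattice S(k, i) with i counting down-moves:
  k=0: S(0,0) = 1.1300
  k=1: S(1,0) = 1.3109; S(1,1) = 0.9741
  k=2: S(2,0) = 1.5207; S(2,1) = 1.1300; S(2,2) = 0.8397
Terminal payoffs V(N, i) = max(S_T - K, 0):
  V(2,0) = 0.500748; V(2,1) = 0.110000; V(2,2) = 0.000000
Backward induction: V(k, i) = exp(-r*dt) * [p * V(k+1, i) + (1-p) * V(k+1, i+1)].
  V(1,0) = exp(-r*dt) * [p*0.500748 + (1-p)*0.110000] = 0.303566
  V(1,1) = exp(-r*dt) * [p*0.110000 + (1-p)*0.000000] = 0.054876
  V(0,0) = exp(-r*dt) * [p*0.303566 + (1-p)*0.054876] = 0.178258


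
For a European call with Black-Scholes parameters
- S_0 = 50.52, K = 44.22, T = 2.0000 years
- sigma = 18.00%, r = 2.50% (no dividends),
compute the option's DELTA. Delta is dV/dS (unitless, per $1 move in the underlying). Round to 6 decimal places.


d1 = 0.8469258415; d2 = 0.5923674003
phi(d1) = 0.2787109032; exp(-qT) = 1.0000000000; exp(-rT) = 0.9512294245
N(d1) = 0.8014817711
Delta = exp(-qT) * N(d1) = 1.0000000000 * 0.8014817711 = 0.801482

Answer: Delta = 0.801482


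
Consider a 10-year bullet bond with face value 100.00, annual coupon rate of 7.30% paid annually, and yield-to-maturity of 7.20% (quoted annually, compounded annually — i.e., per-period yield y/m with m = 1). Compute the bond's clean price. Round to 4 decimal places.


Answer: Price = 100.6959

Derivation:
Coupon per period c = face * coupon_rate / m = 7.300000
Periods per year m = 1; per-period yield y/m = 0.072000
Number of cashflows N = 10
Cashflows (t years, CF_t, discount factor 1/(1+y/m)^(m*t), PV):
  t = 1.0000: CF_t = 7.300000, DF = 0.932836, PV = 6.809701
  t = 2.0000: CF_t = 7.300000, DF = 0.870183, PV = 6.352333
  t = 3.0000: CF_t = 7.300000, DF = 0.811738, PV = 5.925684
  t = 4.0000: CF_t = 7.300000, DF = 0.757218, PV = 5.527691
  t = 5.0000: CF_t = 7.300000, DF = 0.706360, PV = 5.156428
  t = 6.0000: CF_t = 7.300000, DF = 0.658918, PV = 4.810100
  t = 7.0000: CF_t = 7.300000, DF = 0.614662, PV = 4.487034
  t = 8.0000: CF_t = 7.300000, DF = 0.573379, PV = 4.185666
  t = 9.0000: CF_t = 7.300000, DF = 0.534868, PV = 3.904539
  t = 10.0000: CF_t = 107.300000, DF = 0.498944, PV = 53.536733
Price P = sum_t PV_t = 100.695911


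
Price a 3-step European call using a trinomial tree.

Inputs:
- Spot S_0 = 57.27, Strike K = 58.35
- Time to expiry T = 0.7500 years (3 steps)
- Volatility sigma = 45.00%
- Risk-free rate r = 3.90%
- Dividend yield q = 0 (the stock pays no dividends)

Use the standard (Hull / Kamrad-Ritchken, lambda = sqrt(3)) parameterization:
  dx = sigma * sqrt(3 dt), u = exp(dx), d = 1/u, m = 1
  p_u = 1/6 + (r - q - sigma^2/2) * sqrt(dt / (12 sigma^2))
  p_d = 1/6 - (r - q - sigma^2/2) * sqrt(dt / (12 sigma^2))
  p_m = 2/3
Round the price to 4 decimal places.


Answer: Price = V(0,0) = 8.4527

Derivation:
dt = T/N = 0.250000; dx = sigma*sqrt(3*dt) = 0.389711
u = exp(dx) = 1.476555; d = 1/u = 0.677252
p_u = 0.146700, p_m = 0.666667, p_d = 0.186633
Discount per step: exp(-r*dt) = 0.990297
Stock lattice S(k, j) with j the centered position index:
  k=0: S(0,+0) = 57.2700
  k=1: S(1,-1) = 38.7862; S(1,+0) = 57.2700; S(1,+1) = 84.5623
  k=2: S(2,-2) = 26.2681; S(2,-1) = 38.7862; S(2,+0) = 57.2700; S(2,+1) = 84.5623; S(2,+2) = 124.8608
  k=3: S(3,-3) = 17.7901; S(3,-2) = 26.2681; S(3,-1) = 38.7862; S(3,+0) = 57.2700; S(3,+1) = 84.5623; S(3,+2) = 124.8608; S(3,+3) = 184.3638
Terminal payoffs V(N, j) = max(S_T - K, 0):
  V(3,-3) = 0.000000; V(3,-2) = 0.000000; V(3,-1) = 0.000000; V(3,+0) = 0.000000; V(3,+1) = 26.212285; V(3,+2) = 66.510834; V(3,+3) = 126.013845
Backward induction: V(k, j) = exp(-r*dt) * [p_u * V(k+1, j+1) + p_m * V(k+1, j) + p_d * V(k+1, j-1)]
  V(2,-2) = exp(-r*dt) * [p_u*0.000000 + p_m*0.000000 + p_d*0.000000] = 0.000000
  V(2,-1) = exp(-r*dt) * [p_u*0.000000 + p_m*0.000000 + p_d*0.000000] = 0.000000
  V(2,+0) = exp(-r*dt) * [p_u*26.212285 + p_m*0.000000 + p_d*0.000000] = 3.808031
  V(2,+1) = exp(-r*dt) * [p_u*66.510834 + p_m*26.212285 + p_d*0.000000] = 26.967772
  V(2,+2) = exp(-r*dt) * [p_u*126.013845 + p_m*66.510834 + p_d*26.212285] = 67.061819
  V(1,-1) = exp(-r*dt) * [p_u*3.808031 + p_m*0.000000 + p_d*0.000000] = 0.553218
  V(1,+0) = exp(-r*dt) * [p_u*26.967772 + p_m*3.808031 + p_d*0.000000] = 6.431842
  V(1,+1) = exp(-r*dt) * [p_u*67.061819 + p_m*26.967772 + p_d*3.808031] = 28.250399
  V(0,+0) = exp(-r*dt) * [p_u*28.250399 + p_m*6.431842 + p_d*0.553218] = 8.452660


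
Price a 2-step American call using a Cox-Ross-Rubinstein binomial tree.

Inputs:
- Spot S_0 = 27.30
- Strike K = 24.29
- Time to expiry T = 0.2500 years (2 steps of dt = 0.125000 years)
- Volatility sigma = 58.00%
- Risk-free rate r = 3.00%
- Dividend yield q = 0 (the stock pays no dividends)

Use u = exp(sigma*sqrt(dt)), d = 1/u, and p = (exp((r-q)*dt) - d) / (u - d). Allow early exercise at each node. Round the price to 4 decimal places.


Answer: Price = V(0,0) = 4.9917

Derivation:
dt = T/N = 0.125000
u = exp(sigma*sqrt(dt)) = 1.227600; d = 1/u = 0.814598
p = (exp((r-q)*dt) - d) / (u - d) = 0.458011
Discount per step: exp(-r*dt) = 0.996257
Stock lattice S(k, i) with i counting down-moves:
  k=0: S(0,0) = 27.3000
  k=1: S(1,0) = 33.5135; S(1,1) = 22.2385
  k=2: S(2,0) = 41.1411; S(2,1) = 27.3000; S(2,2) = 18.1154
Terminal payoffs V(N, i) = max(S_T - K, 0):
  V(2,0) = 16.851142; V(2,1) = 3.010000; V(2,2) = 0.000000
Backward induction: V(k, i) = exp(-r*dt) * [p * V(k+1, i) + (1-p) * V(k+1, i+1)]; then take max(V_cont, immediate exercise) for American.
  V(1,0) = exp(-r*dt) * [p*16.851142 + (1-p)*3.010000] = 9.314394; exercise = 9.223477; V(1,0) = max -> 9.314394
  V(1,1) = exp(-r*dt) * [p*3.010000 + (1-p)*0.000000] = 1.373452; exercise = 0.000000; V(1,1) = max -> 1.373452
  V(0,0) = exp(-r*dt) * [p*9.314394 + (1-p)*1.373452] = 4.991733; exercise = 3.010000; V(0,0) = max -> 4.991733


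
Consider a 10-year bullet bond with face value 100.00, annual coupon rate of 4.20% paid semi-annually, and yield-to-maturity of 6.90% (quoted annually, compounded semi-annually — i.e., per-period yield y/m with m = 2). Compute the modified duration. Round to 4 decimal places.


Coupon per period c = face * coupon_rate / m = 2.100000
Periods per year m = 2; per-period yield y/m = 0.034500
Number of cashflows N = 20
Cashflows (t years, CF_t, discount factor 1/(1+y/m)^(m*t), PV):
  t = 0.5000: CF_t = 2.100000, DF = 0.966651, PV = 2.029966
  t = 1.0000: CF_t = 2.100000, DF = 0.934413, PV = 1.962268
  t = 1.5000: CF_t = 2.100000, DF = 0.903251, PV = 1.896827
  t = 2.0000: CF_t = 2.100000, DF = 0.873128, PV = 1.833569
  t = 2.5000: CF_t = 2.100000, DF = 0.844010, PV = 1.772421
  t = 3.0000: CF_t = 2.100000, DF = 0.815863, PV = 1.713311
  t = 3.5000: CF_t = 2.100000, DF = 0.788654, PV = 1.656173
  t = 4.0000: CF_t = 2.100000, DF = 0.762353, PV = 1.600941
  t = 4.5000: CF_t = 2.100000, DF = 0.736929, PV = 1.547551
  t = 5.0000: CF_t = 2.100000, DF = 0.712353, PV = 1.495941
  t = 5.5000: CF_t = 2.100000, DF = 0.688596, PV = 1.446052
  t = 6.0000: CF_t = 2.100000, DF = 0.665632, PV = 1.397827
  t = 6.5000: CF_t = 2.100000, DF = 0.643433, PV = 1.351210
  t = 7.0000: CF_t = 2.100000, DF = 0.621975, PV = 1.306148
  t = 7.5000: CF_t = 2.100000, DF = 0.601233, PV = 1.262589
  t = 8.0000: CF_t = 2.100000, DF = 0.581182, PV = 1.220482
  t = 8.5000: CF_t = 2.100000, DF = 0.561800, PV = 1.179780
  t = 9.0000: CF_t = 2.100000, DF = 0.543064, PV = 1.140435
  t = 9.5000: CF_t = 2.100000, DF = 0.524953, PV = 1.102402
  t = 10.0000: CF_t = 102.100000, DF = 0.507446, PV = 51.810268
Price P = sum_t PV_t = 80.726160
First compute Macaulay numerator sum_t t * PV_t:
  t * PV_t at t = 0.5000: 1.014983
  t * PV_t at t = 1.0000: 1.962268
  t * PV_t at t = 1.5000: 2.845241
  t * PV_t at t = 2.0000: 3.667138
  t * PV_t at t = 2.5000: 4.431052
  t * PV_t at t = 3.0000: 5.139934
  t * PV_t at t = 3.5000: 5.796607
  t * PV_t at t = 4.0000: 6.403764
  t * PV_t at t = 4.5000: 6.963977
  t * PV_t at t = 5.0000: 7.479703
  t * PV_t at t = 5.5000: 7.953285
  t * PV_t at t = 6.0000: 8.386961
  t * PV_t at t = 6.5000: 8.782865
  t * PV_t at t = 7.0000: 9.143035
  t * PV_t at t = 7.5000: 9.469415
  t * PV_t at t = 8.0000: 9.763856
  t * PV_t at t = 8.5000: 10.028127
  t * PV_t at t = 9.0000: 10.263911
  t * PV_t at t = 9.5000: 10.472817
  t * PV_t at t = 10.0000: 518.102684
Macaulay duration D = 648.071624 / 80.726160 = 8.028025
Modified duration = D / (1 + y/m) = 8.028025 / (1 + 0.034500) = 7.760295

Answer: Modified duration = 7.7603


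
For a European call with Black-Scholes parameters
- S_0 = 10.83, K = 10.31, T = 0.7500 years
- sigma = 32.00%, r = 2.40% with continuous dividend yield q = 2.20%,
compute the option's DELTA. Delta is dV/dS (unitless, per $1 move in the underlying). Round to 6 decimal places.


Answer: Delta = 0.615851

Derivation:
d1 = 0.3215327265; d2 = 0.0444045973
phi(d1) = 0.3788442227; exp(-qT) = 0.9836353794; exp(-rT) = 0.9821610324
N(d1) = 0.6260966422
Delta = exp(-qT) * N(d1) = 0.9836353794 * 0.6260966422 = 0.615851


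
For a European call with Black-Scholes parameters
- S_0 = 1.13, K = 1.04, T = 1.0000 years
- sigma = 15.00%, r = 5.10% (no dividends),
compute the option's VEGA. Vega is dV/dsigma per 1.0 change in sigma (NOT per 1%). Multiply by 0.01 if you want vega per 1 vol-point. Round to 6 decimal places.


Answer: Vega = 0.282088

Derivation:
d1 = 0.9683127971; d2 = 0.8183127971
phi(d1) = 0.2496355138; exp(-qT) = 1.0000000000; exp(-rT) = 0.9502786705
Vega = S * exp(-qT) * phi(d1) * sqrt(T) = 1.1300 * 1.0000000000 * 0.2496355138 * 1.0000000000 = 0.282088
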